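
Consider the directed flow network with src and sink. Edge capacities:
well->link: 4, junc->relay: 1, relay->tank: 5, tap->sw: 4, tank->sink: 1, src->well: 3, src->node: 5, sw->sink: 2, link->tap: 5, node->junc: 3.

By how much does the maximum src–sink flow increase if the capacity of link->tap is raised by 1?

Original max flow = 3.
Edge link->tap does not cross the min cut (source side {junc, link, node, src, sw, tap, well}), so extra capacity there cannot help.
New max flow = 3. Increase = 0.

0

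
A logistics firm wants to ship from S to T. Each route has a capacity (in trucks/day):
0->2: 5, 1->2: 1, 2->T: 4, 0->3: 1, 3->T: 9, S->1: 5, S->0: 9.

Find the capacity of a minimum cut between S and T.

Max flow = 5 (via 2 augmenting paths).
In the residual at optimum, the set reachable from S is {0, 1, 2, S}.
Cut edges: 0->3 (cap 1), 2->T (cap 4). Sum = 5.

5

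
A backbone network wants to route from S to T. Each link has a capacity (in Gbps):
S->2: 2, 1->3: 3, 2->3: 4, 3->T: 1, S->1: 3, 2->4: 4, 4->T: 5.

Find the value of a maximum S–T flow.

Augment S->2->4->T: bottleneck 2. Total 2.
Augment S->1->3->T: bottleneck 1. Total 3.
No augmenting path remains in the residual graph.

3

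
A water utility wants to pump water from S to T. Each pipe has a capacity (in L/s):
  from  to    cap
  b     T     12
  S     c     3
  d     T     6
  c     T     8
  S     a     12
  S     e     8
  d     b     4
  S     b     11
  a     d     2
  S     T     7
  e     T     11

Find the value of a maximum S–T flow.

31

Augment S->T: bottleneck 7. Total 7.
Augment S->c->T: bottleneck 3. Total 10.
Augment S->e->T: bottleneck 8. Total 18.
Augment S->b->T: bottleneck 11. Total 29.
Augment S->a->d->T: bottleneck 2. Total 31.
No augmenting path remains in the residual graph.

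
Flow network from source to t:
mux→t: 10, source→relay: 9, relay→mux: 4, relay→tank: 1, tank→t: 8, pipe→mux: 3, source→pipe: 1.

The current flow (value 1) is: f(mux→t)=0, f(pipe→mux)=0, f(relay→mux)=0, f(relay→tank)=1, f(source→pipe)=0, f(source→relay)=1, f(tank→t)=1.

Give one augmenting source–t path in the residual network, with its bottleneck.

Residual along source→relay→mux→t: source→relay: 8, relay→mux: 4, mux→t: 10.
Bottleneck = min = 4.

source→relay→mux→t, bottleneck 4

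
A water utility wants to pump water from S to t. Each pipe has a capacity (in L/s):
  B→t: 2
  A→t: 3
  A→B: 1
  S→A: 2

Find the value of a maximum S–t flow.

2

Augment S→A→t: bottleneck 2. Total 2.
No augmenting path remains in the residual graph.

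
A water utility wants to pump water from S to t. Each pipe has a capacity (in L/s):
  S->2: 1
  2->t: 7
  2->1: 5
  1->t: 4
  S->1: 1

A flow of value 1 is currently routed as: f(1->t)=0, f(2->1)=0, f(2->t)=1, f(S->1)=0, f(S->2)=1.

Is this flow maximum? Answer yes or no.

Residual path S->1->t has bottleneck 1 > 0.
Pushing 1 along it raises the flow to 2, so the given flow is not maximum.

No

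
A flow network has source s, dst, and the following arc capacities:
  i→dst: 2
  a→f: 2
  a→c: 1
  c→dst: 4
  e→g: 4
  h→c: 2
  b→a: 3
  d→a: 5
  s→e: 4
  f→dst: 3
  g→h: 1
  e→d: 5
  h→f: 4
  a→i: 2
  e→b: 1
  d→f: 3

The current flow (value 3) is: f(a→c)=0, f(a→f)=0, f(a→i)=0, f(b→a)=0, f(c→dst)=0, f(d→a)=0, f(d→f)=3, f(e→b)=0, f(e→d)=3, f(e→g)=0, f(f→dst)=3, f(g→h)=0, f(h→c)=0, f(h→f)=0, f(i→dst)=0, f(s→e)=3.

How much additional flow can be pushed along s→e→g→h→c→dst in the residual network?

Residual capacities along the path: s→e: 1, e→g: 4, g→h: 1, h→c: 2, c→dst: 4.
Minimum is 1.

1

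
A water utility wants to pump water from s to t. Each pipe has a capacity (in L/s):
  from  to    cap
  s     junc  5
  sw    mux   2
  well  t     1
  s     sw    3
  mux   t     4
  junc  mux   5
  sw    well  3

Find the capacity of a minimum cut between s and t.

Max flow = 5 (via 2 augmenting paths).
In the residual at optimum, the set reachable from s is {junc, mux, s, sw, well}.
Cut edges: mux→t (cap 4), well→t (cap 1). Sum = 5.

5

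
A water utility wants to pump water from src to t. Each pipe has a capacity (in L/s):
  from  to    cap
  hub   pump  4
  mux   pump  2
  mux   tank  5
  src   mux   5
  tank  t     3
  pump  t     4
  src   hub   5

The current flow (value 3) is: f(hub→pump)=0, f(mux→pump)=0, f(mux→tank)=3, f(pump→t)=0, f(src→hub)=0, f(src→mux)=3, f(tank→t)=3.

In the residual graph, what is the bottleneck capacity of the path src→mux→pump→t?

Residual capacities along the path: src→mux: 2, mux→pump: 2, pump→t: 4.
Minimum is 2.

2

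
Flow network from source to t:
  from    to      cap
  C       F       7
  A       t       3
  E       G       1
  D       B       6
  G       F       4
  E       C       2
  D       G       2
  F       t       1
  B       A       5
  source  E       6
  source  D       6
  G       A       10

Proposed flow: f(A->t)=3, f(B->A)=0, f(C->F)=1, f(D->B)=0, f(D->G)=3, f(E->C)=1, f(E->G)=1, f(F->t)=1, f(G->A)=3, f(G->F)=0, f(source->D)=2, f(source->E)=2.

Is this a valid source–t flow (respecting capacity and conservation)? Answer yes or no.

Capacity violated on D->G: flow 3 > capacity 2.

No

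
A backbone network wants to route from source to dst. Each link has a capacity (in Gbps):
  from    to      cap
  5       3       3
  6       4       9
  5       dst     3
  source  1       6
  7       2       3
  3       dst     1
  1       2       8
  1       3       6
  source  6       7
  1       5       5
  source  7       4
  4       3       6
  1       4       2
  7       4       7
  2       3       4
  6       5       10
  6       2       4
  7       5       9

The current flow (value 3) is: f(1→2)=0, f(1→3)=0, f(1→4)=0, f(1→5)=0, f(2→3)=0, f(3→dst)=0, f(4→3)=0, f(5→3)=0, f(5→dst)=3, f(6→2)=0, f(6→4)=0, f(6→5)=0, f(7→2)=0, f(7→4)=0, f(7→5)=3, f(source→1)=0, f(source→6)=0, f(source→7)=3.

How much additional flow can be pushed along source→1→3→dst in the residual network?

Residual capacities along the path: source→1: 6, 1→3: 6, 3→dst: 1.
Minimum is 1.

1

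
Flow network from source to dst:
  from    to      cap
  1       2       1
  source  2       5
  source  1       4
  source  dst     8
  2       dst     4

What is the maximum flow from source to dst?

Augment source->dst: bottleneck 8. Total 8.
Augment source->2->dst: bottleneck 4. Total 12.
No augmenting path remains in the residual graph.

12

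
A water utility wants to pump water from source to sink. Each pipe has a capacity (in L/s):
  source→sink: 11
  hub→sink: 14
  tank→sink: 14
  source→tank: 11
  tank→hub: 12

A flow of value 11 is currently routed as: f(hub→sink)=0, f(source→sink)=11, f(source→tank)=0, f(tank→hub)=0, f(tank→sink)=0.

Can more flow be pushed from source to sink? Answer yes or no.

Yes

Residual path source→tank→sink has bottleneck 11 > 0.
Pushing 11 along it raises the flow to 22, so the given flow is not maximum.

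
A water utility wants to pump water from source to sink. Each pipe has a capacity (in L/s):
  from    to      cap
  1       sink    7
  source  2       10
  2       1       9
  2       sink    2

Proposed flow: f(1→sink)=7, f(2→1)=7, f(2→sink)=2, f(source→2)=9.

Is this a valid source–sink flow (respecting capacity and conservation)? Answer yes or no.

Yes

Every edge has 0 ≤ f(e) ≤ cap(e).
At each intermediate node, inflow equals outflow.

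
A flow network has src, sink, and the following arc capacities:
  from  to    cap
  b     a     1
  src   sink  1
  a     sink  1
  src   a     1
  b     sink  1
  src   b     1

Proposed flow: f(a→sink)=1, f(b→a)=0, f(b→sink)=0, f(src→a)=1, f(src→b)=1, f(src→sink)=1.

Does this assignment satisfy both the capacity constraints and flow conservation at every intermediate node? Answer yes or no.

Conservation fails at b: inflow 1 ≠ outflow 0.

No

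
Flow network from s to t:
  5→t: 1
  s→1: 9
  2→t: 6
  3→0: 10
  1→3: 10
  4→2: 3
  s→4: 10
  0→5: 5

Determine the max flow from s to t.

Augment s→4→2→t: bottleneck 3. Total 3.
Augment s→1→3→0→5→t: bottleneck 1. Total 4.
No augmenting path remains in the residual graph.

4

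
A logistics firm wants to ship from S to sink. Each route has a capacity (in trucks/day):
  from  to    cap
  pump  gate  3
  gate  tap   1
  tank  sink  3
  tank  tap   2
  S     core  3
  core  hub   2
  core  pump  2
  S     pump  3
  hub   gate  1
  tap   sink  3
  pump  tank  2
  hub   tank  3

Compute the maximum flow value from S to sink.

Augment S->pump->tank->sink: bottleneck 2. Total 2.
Augment S->core->hub->tank->sink: bottleneck 1. Total 3.
Augment S->pump->gate->tap->sink: bottleneck 1. Total 4.
Augment S->core->hub->tank->tap->sink: bottleneck 1. Total 5.
No augmenting path remains in the residual graph.

5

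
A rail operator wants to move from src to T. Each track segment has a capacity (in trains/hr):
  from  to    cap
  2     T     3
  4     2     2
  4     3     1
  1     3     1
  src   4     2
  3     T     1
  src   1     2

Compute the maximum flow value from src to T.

3

Augment src→4→2→T: bottleneck 2. Total 2.
Augment src→1→3→T: bottleneck 1. Total 3.
No augmenting path remains in the residual graph.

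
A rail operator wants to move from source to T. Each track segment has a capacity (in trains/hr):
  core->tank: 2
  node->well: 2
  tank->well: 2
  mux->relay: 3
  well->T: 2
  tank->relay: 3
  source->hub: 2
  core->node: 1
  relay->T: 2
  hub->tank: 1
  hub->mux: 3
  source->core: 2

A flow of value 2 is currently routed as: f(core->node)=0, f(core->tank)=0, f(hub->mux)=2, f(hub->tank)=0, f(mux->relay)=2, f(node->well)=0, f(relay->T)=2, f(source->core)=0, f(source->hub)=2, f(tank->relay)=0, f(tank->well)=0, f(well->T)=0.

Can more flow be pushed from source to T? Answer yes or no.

Residual path source->core->tank->well->T has bottleneck 2 > 0.
Pushing 2 along it raises the flow to 4, so the given flow is not maximum.

Yes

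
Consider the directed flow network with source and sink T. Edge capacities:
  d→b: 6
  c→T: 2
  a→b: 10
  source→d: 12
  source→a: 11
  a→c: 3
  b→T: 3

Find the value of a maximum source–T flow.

5

Augment source→d→b→T: bottleneck 3. Total 3.
Augment source→a→c→T: bottleneck 2. Total 5.
No augmenting path remains in the residual graph.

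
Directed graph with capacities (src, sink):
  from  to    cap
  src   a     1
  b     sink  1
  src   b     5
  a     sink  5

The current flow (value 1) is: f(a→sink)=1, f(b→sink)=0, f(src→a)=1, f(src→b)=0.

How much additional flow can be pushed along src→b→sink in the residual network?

1

Residual capacities along the path: src→b: 5, b→sink: 1.
Minimum is 1.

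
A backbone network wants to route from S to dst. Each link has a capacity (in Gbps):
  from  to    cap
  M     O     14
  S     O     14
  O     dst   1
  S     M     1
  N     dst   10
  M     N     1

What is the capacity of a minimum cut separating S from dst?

2

Max flow = 2 (via 2 augmenting paths).
In the residual at optimum, the set reachable from S is {O, S}.
Cut edges: S→M (cap 1), O→dst (cap 1). Sum = 2.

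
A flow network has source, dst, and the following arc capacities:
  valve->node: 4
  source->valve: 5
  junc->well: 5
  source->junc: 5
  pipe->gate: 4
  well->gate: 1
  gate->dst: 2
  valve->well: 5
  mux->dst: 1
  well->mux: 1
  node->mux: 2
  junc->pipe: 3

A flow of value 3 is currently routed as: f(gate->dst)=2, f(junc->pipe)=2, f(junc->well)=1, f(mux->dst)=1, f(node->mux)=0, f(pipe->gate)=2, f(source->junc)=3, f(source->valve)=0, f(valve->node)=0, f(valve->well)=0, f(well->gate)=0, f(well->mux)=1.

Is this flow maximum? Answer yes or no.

Yes

Residual reachable from source: {gate, junc, mux, node, pipe, source, valve, well}; dst is not reachable.
Saturated cut: gate->dst, mux->dst with total capacity 3 = current flow value. Flow is maximum.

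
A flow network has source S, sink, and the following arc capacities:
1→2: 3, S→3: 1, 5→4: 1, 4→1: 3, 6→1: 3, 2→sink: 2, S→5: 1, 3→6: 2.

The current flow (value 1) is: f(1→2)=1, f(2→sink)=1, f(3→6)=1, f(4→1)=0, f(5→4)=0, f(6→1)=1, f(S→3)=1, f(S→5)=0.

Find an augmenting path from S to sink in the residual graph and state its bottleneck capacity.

Residual along S→5→4→1→2→sink: S→5: 1, 5→4: 1, 4→1: 3, 1→2: 2, 2→sink: 1.
Bottleneck = min = 1.

S→5→4→1→2→sink, bottleneck 1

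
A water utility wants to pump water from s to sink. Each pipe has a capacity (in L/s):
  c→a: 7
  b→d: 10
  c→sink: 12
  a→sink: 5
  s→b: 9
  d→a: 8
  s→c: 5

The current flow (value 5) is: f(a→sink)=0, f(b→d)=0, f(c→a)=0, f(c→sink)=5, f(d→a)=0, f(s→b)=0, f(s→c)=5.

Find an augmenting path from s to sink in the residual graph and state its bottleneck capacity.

Residual along s→b→d→a→sink: s→b: 9, b→d: 10, d→a: 8, a→sink: 5.
Bottleneck = min = 5.

s→b→d→a→sink, bottleneck 5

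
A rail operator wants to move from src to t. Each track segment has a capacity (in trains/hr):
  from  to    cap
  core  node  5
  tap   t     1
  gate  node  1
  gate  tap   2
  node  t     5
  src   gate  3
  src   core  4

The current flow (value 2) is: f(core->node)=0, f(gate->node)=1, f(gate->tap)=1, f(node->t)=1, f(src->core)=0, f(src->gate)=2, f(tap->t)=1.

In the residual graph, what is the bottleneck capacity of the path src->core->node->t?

Residual capacities along the path: src->core: 4, core->node: 5, node->t: 4.
Minimum is 4.

4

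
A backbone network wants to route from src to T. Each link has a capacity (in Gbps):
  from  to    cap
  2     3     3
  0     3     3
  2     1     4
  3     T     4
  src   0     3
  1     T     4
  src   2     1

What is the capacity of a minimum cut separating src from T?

Max flow = 4 (via 2 augmenting paths).
In the residual at optimum, the set reachable from src is {src}.
Cut edges: src→2 (cap 1), src→0 (cap 3). Sum = 4.

4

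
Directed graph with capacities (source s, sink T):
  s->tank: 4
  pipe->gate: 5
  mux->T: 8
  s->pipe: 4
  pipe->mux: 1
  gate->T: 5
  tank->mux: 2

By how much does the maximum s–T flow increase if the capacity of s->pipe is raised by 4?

2

Original max flow = 6.
After raising cap(s->pipe), augmenting paths through that edge carry 2 more units.
New max flow = 8. Increase = 2.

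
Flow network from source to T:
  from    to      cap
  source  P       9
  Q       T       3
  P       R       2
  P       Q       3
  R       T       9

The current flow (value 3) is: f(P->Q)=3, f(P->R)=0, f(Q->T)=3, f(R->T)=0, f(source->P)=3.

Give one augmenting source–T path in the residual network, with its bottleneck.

source->P->R->T, bottleneck 2

Residual along source->P->R->T: source->P: 6, P->R: 2, R->T: 9.
Bottleneck = min = 2.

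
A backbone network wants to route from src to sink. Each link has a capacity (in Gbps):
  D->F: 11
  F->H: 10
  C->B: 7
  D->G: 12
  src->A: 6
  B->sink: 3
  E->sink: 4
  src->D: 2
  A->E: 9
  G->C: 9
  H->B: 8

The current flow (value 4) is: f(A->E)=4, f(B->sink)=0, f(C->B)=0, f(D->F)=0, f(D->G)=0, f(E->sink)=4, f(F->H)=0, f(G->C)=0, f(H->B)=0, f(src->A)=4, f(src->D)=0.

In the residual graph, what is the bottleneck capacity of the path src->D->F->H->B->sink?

Residual capacities along the path: src->D: 2, D->F: 11, F->H: 10, H->B: 8, B->sink: 3.
Minimum is 2.

2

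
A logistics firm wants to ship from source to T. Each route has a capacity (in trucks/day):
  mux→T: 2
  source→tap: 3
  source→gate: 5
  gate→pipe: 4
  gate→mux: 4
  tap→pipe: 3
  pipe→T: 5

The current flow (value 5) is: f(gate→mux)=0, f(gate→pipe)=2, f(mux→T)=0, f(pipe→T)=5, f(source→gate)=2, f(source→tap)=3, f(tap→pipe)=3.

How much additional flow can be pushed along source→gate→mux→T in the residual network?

Residual capacities along the path: source→gate: 3, gate→mux: 4, mux→T: 2.
Minimum is 2.

2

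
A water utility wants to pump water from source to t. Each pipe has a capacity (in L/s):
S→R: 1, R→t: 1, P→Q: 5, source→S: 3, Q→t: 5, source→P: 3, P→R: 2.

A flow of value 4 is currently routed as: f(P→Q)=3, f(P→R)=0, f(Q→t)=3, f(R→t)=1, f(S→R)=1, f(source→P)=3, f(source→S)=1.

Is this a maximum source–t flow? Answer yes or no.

Residual reachable from source: {S, source}; t is not reachable.
Saturated cut: source→P, S→R with total capacity 4 = current flow value. Flow is maximum.

Yes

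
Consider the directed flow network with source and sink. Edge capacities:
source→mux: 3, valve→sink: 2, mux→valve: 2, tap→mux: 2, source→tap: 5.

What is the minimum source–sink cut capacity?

2

Max flow = 2 (via 1 augmenting path).
In the residual at optimum, the set reachable from source is {mux, source, tap}.
Cut edges: mux→valve (cap 2). Sum = 2.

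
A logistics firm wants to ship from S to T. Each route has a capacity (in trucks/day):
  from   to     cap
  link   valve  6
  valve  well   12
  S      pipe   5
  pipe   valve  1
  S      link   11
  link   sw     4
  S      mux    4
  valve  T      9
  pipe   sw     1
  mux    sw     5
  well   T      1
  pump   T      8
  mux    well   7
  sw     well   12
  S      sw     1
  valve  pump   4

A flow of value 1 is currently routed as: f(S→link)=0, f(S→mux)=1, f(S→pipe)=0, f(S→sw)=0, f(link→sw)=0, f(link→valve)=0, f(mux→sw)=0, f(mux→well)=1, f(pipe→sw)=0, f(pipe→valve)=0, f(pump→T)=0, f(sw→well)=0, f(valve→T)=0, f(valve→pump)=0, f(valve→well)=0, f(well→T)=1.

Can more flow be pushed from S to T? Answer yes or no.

Residual path S→pipe→valve→T has bottleneck 1 > 0.
Pushing 1 along it raises the flow to 2, so the given flow is not maximum.

Yes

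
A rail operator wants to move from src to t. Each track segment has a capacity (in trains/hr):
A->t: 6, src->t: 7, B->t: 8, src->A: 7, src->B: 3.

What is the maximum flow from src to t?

16

Augment src->t: bottleneck 7. Total 7.
Augment src->B->t: bottleneck 3. Total 10.
Augment src->A->t: bottleneck 6. Total 16.
No augmenting path remains in the residual graph.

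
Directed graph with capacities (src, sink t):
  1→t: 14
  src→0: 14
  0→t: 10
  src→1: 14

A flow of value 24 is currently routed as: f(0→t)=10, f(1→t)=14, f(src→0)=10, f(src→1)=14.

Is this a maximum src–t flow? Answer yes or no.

Yes

Residual reachable from src: {0, src}; t is not reachable.
Saturated cut: src→1, 0→t with total capacity 24 = current flow value. Flow is maximum.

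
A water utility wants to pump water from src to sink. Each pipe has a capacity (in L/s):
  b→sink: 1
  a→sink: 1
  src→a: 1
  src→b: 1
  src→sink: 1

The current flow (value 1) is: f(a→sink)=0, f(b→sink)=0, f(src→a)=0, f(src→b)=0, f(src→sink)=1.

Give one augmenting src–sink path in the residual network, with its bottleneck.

src→a→sink, bottleneck 1

Residual along src→a→sink: src→a: 1, a→sink: 1.
Bottleneck = min = 1.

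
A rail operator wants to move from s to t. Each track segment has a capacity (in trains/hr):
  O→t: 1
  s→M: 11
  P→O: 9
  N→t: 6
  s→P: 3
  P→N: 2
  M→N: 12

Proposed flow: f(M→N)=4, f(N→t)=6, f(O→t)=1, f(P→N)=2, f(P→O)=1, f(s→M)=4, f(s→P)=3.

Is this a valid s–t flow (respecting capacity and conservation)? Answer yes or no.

Yes

Every edge has 0 ≤ f(e) ≤ cap(e).
At each intermediate node, inflow equals outflow.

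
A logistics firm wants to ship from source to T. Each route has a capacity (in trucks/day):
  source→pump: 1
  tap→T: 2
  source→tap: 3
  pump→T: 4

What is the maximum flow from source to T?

Augment source→pump→T: bottleneck 1. Total 1.
Augment source→tap→T: bottleneck 2. Total 3.
No augmenting path remains in the residual graph.

3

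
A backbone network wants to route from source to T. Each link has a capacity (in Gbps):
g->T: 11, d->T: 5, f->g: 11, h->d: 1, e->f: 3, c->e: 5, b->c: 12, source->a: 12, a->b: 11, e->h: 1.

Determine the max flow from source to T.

4

Augment source->a->b->c->e->f->g->T: bottleneck 3. Total 3.
Augment source->a->b->c->e->h->d->T: bottleneck 1. Total 4.
No augmenting path remains in the residual graph.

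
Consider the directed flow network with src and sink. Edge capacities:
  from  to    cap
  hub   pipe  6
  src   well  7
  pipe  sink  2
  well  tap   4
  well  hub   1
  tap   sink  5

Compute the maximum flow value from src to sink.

Augment src→well→tap→sink: bottleneck 4. Total 4.
Augment src→well→hub→pipe→sink: bottleneck 1. Total 5.
No augmenting path remains in the residual graph.

5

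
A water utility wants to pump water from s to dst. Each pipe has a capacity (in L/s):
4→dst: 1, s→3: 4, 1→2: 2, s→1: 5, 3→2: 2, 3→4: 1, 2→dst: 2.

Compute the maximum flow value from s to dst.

Augment s→1→2→dst: bottleneck 2. Total 2.
Augment s→3→4→dst: bottleneck 1. Total 3.
No augmenting path remains in the residual graph.

3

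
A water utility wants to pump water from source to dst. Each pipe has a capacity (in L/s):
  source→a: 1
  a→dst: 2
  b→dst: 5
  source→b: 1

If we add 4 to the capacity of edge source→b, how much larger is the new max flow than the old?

4

Original max flow = 2.
After raising cap(source→b), augmenting paths through that edge carry 4 more units.
New max flow = 6. Increase = 4.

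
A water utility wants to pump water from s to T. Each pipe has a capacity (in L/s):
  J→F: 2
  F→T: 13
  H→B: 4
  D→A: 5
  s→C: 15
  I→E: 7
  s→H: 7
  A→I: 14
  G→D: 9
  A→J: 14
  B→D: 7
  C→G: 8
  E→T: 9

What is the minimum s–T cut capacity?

5

Max flow = 5 (via 2 augmenting paths).
In the residual at optimum, the set reachable from s is {B, C, D, G, H, s}.
Cut edges: D→A (cap 5). Sum = 5.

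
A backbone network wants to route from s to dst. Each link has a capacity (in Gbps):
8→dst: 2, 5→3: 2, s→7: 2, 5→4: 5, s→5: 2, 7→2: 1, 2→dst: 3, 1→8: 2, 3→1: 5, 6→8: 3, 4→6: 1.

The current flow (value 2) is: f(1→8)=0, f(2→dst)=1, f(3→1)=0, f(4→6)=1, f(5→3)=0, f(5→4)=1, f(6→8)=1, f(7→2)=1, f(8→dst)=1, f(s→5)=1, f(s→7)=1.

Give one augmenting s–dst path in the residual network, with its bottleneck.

s→5→3→1→8→dst, bottleneck 1

Residual along s→5→3→1→8→dst: s→5: 1, 5→3: 2, 3→1: 5, 1→8: 2, 8→dst: 1.
Bottleneck = min = 1.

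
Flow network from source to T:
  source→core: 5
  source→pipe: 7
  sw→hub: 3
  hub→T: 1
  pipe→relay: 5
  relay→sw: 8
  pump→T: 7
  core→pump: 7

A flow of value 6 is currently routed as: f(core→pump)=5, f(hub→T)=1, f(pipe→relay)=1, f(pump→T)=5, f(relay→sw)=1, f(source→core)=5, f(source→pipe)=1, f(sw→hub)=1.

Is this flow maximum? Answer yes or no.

Yes

Residual reachable from source: {hub, pipe, relay, source, sw}; T is not reachable.
Saturated cut: source→core, hub→T with total capacity 6 = current flow value. Flow is maximum.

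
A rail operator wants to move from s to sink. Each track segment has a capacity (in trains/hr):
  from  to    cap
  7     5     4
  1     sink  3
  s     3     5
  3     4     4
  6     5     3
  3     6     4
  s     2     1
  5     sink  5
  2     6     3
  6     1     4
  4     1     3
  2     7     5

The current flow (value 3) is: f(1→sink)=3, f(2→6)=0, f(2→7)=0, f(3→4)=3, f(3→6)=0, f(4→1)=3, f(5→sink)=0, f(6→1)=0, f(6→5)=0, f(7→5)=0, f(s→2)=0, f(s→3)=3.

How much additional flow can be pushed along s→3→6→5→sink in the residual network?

Residual capacities along the path: s→3: 2, 3→6: 4, 6→5: 3, 5→sink: 5.
Minimum is 2.

2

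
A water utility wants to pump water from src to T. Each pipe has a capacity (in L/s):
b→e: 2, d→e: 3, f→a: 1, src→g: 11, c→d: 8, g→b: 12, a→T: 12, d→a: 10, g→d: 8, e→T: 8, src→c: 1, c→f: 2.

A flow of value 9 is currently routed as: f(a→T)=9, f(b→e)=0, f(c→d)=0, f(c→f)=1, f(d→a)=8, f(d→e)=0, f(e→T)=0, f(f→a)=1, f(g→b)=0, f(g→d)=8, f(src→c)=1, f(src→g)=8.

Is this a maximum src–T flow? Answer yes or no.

No

Residual path src→g→b→e→T has bottleneck 2 > 0.
Pushing 2 along it raises the flow to 11, so the given flow is not maximum.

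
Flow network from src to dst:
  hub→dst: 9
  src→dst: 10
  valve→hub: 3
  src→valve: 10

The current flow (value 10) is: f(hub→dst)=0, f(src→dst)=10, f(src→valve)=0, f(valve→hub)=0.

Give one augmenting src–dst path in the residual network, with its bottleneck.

src→valve→hub→dst, bottleneck 3

Residual along src→valve→hub→dst: src→valve: 10, valve→hub: 3, hub→dst: 9.
Bottleneck = min = 3.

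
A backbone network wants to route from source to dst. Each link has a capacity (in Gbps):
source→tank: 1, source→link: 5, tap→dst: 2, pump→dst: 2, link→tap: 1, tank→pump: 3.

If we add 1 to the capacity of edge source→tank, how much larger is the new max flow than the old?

Original max flow = 2.
After raising cap(source→tank), augmenting paths through that edge carry 1 more unit.
New max flow = 3. Increase = 1.

1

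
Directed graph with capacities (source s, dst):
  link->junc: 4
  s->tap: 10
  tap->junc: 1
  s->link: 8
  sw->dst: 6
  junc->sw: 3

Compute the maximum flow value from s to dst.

3

Augment s->tap->junc->sw->dst: bottleneck 1. Total 1.
Augment s->link->junc->sw->dst: bottleneck 2. Total 3.
No augmenting path remains in the residual graph.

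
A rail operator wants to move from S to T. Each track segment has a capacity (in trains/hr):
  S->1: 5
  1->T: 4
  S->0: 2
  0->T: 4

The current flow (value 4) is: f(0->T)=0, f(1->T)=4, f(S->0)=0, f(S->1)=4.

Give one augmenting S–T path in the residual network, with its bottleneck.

S->0->T, bottleneck 2

Residual along S->0->T: S->0: 2, 0->T: 4.
Bottleneck = min = 2.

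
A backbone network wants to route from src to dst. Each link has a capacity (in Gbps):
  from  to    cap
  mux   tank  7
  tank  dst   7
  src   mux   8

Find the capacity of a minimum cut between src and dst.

Max flow = 7 (via 1 augmenting path).
In the residual at optimum, the set reachable from src is {mux, src}.
Cut edges: mux→tank (cap 7). Sum = 7.

7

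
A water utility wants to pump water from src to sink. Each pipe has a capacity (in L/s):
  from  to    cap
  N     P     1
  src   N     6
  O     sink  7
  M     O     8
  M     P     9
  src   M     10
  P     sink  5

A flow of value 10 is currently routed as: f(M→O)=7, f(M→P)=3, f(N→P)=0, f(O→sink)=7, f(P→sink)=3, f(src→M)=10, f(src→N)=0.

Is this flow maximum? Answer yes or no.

No

Residual path src→N→P→sink has bottleneck 1 > 0.
Pushing 1 along it raises the flow to 11, so the given flow is not maximum.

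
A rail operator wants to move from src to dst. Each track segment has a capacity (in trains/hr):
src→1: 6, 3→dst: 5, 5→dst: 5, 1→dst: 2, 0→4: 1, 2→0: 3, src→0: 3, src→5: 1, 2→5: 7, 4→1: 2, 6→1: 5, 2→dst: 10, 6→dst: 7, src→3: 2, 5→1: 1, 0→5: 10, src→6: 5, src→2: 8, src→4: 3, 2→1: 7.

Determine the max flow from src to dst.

21

Augment src→2→dst: bottleneck 8. Total 8.
Augment src→5→dst: bottleneck 1. Total 9.
Augment src→6→dst: bottleneck 5. Total 14.
Augment src→1→dst: bottleneck 2. Total 16.
Augment src→3→dst: bottleneck 2. Total 18.
Augment src→0→5→dst: bottleneck 3. Total 21.
No augmenting path remains in the residual graph.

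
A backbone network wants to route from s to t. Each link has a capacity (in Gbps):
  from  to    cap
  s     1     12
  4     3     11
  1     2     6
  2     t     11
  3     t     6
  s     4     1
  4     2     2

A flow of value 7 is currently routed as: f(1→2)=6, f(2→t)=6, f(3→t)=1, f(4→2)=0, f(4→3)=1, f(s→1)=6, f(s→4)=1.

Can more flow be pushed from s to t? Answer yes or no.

Residual reachable from s: {1, s}; t is not reachable.
Saturated cut: s→4, 1→2 with total capacity 7 = current flow value. Flow is maximum.

No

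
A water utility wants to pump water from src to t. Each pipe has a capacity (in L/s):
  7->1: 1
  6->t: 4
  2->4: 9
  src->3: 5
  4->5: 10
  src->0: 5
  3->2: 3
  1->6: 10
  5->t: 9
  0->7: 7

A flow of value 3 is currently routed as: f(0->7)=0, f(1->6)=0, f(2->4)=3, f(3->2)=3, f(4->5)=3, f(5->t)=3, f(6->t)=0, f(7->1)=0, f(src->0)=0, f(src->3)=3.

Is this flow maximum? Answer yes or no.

No

Residual path src->0->7->1->6->t has bottleneck 1 > 0.
Pushing 1 along it raises the flow to 4, so the given flow is not maximum.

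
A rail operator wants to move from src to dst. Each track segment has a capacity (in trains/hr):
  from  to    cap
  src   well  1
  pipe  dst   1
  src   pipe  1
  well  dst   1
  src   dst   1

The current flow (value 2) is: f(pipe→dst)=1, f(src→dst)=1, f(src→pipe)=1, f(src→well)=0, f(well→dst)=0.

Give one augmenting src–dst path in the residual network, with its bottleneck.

Residual along src→well→dst: src→well: 1, well→dst: 1.
Bottleneck = min = 1.

src→well→dst, bottleneck 1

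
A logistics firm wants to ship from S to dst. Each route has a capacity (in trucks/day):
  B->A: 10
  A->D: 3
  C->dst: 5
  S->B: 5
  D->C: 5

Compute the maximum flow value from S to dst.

Augment S->B->A->D->C->dst: bottleneck 3. Total 3.
No augmenting path remains in the residual graph.

3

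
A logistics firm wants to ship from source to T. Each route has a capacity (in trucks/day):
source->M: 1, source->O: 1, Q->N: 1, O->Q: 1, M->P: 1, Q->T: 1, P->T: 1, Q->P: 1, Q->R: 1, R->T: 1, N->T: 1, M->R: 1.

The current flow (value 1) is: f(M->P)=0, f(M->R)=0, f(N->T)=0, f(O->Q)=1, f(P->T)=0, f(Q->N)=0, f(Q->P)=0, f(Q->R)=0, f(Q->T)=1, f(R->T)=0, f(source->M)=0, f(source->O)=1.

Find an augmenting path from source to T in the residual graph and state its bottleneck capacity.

Residual along source->M->R->T: source->M: 1, M->R: 1, R->T: 1.
Bottleneck = min = 1.

source->M->R->T, bottleneck 1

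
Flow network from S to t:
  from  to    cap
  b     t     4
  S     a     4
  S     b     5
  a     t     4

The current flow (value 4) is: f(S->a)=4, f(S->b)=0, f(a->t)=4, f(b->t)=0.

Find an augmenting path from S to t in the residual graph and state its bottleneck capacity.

S->b->t, bottleneck 4

Residual along S->b->t: S->b: 5, b->t: 4.
Bottleneck = min = 4.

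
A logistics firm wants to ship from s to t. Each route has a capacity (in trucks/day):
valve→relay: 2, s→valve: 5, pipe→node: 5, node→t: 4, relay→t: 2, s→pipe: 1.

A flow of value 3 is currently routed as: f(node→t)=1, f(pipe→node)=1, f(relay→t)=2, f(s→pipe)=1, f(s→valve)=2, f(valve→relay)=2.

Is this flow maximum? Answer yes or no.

Yes

Residual reachable from s: {s, valve}; t is not reachable.
Saturated cut: valve→relay, s→pipe with total capacity 3 = current flow value. Flow is maximum.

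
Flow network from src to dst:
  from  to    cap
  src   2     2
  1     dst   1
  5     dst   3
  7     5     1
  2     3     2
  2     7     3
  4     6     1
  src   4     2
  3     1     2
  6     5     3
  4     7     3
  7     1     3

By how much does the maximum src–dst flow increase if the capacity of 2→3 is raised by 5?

0

Original max flow = 3.
Edge 2→3 does not cross the min cut (source side {1, 2, 3, 4, 7, src}), so extra capacity there cannot help.
New max flow = 3. Increase = 0.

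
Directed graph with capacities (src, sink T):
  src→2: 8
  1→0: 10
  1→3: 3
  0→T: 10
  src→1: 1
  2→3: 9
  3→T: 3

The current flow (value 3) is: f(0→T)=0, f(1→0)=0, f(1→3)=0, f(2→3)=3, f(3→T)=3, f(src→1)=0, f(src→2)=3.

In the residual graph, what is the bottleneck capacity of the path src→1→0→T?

Residual capacities along the path: src→1: 1, 1→0: 10, 0→T: 10.
Minimum is 1.

1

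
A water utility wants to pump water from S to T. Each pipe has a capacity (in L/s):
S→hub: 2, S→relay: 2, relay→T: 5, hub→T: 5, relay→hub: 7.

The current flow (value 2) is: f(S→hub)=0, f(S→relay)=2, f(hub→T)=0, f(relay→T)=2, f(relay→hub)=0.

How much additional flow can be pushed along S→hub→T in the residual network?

Residual capacities along the path: S→hub: 2, hub→T: 5.
Minimum is 2.

2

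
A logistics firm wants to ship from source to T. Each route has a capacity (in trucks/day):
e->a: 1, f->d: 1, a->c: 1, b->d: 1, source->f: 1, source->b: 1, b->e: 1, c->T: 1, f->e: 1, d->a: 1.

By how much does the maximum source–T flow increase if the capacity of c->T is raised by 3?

0

Original max flow = 1.
Edge c->T does not cross the min cut (source side {a, b, d, e, f, source}), so extra capacity there cannot help.
New max flow = 1. Increase = 0.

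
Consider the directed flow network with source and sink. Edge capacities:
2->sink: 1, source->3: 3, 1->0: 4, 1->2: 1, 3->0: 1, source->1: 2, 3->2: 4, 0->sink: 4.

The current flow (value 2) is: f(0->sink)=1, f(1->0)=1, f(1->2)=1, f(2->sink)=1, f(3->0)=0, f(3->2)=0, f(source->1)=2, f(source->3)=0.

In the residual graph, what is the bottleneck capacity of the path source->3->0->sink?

Residual capacities along the path: source->3: 3, 3->0: 1, 0->sink: 3.
Minimum is 1.

1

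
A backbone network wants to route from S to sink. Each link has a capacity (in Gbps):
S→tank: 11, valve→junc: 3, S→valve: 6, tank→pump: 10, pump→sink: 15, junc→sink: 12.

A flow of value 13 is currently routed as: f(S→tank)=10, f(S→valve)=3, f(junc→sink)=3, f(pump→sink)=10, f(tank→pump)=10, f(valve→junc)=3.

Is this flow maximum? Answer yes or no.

Residual reachable from S: {S, tank, valve}; sink is not reachable.
Saturated cut: tank→pump, valve→junc with total capacity 13 = current flow value. Flow is maximum.

Yes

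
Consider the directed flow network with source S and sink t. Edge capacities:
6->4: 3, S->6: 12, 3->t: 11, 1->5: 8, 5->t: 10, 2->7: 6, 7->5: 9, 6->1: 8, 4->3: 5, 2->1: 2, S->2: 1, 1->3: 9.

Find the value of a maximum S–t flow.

Augment S->2->7->5->t: bottleneck 1. Total 1.
Augment S->6->1->5->t: bottleneck 8. Total 9.
Augment S->6->4->3->t: bottleneck 3. Total 12.
No augmenting path remains in the residual graph.

12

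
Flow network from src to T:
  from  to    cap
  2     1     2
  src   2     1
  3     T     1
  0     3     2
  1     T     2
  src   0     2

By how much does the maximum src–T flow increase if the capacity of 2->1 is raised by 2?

0

Original max flow = 2.
Edge 2->1 does not cross the min cut (source side {0, 3, src}), so extra capacity there cannot help.
New max flow = 2. Increase = 0.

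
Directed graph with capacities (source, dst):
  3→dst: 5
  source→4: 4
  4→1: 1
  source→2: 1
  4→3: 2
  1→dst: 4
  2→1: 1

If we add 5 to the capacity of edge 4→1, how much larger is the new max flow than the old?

1

Original max flow = 4.
After raising cap(4→1), augmenting paths through that edge carry 1 more unit.
New max flow = 5. Increase = 1.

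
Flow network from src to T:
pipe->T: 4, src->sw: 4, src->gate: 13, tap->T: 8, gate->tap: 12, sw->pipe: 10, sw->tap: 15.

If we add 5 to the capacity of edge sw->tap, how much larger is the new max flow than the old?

Original max flow = 12.
Edge sw->tap does not cross the min cut (source side {gate, src, tap}), so extra capacity there cannot help.
New max flow = 12. Increase = 0.

0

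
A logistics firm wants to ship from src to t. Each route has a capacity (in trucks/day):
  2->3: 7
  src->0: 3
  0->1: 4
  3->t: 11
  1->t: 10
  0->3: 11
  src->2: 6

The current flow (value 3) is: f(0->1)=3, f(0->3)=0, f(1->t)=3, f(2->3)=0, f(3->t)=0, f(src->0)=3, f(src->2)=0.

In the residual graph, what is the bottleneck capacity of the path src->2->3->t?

6

Residual capacities along the path: src->2: 6, 2->3: 7, 3->t: 11.
Minimum is 6.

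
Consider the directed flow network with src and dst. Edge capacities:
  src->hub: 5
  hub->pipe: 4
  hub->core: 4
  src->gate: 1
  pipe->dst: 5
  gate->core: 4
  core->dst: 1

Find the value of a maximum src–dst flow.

5

Augment src->hub->pipe->dst: bottleneck 4. Total 4.
Augment src->hub->core->dst: bottleneck 1. Total 5.
No augmenting path remains in the residual graph.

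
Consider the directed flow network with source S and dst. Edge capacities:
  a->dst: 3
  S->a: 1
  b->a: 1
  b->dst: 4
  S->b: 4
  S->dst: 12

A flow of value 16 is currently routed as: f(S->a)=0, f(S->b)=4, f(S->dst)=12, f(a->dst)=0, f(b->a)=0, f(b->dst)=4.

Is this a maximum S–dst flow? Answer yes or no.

Residual path S->a->dst has bottleneck 1 > 0.
Pushing 1 along it raises the flow to 17, so the given flow is not maximum.

No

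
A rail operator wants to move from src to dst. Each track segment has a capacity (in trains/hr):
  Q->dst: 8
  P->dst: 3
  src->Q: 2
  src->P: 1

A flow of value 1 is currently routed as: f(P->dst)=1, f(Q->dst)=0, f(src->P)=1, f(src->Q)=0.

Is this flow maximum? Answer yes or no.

No

Residual path src->Q->dst has bottleneck 2 > 0.
Pushing 2 along it raises the flow to 3, so the given flow is not maximum.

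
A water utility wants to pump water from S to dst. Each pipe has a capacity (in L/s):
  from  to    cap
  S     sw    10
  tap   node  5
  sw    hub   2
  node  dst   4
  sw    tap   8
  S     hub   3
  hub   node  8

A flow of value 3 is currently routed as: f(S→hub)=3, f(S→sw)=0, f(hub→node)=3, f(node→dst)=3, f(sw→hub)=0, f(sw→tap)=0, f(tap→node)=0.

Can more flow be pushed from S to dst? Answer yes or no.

Residual path S→sw→hub→node→dst has bottleneck 1 > 0.
Pushing 1 along it raises the flow to 4, so the given flow is not maximum.

Yes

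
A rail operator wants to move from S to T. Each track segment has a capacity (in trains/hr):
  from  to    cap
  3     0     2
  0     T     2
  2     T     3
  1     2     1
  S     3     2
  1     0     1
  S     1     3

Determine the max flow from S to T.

Augment S->3->0->T: bottleneck 2. Total 2.
Augment S->1->2->T: bottleneck 1. Total 3.
No augmenting path remains in the residual graph.

3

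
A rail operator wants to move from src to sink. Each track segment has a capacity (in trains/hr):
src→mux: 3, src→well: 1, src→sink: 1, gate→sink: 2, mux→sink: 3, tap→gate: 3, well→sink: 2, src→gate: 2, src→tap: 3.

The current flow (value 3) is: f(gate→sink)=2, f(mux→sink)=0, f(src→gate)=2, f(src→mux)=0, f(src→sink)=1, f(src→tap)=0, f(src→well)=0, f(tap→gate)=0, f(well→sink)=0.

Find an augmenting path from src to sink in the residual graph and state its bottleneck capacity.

src→mux→sink, bottleneck 3

Residual along src→mux→sink: src→mux: 3, mux→sink: 3.
Bottleneck = min = 3.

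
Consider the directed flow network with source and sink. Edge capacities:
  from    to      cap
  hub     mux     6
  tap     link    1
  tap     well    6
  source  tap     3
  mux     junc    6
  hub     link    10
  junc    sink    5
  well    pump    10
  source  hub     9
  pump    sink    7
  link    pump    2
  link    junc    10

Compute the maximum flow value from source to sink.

Augment source→hub→mux→junc→sink: bottleneck 5. Total 5.
Augment source→hub→link→pump→sink: bottleneck 2. Total 7.
Augment source→tap→well→pump→sink: bottleneck 3. Total 10.
No augmenting path remains in the residual graph.

10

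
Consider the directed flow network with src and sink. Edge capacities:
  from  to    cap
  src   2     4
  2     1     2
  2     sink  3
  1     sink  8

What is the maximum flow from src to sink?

4

Augment src->2->sink: bottleneck 3. Total 3.
Augment src->2->1->sink: bottleneck 1. Total 4.
No augmenting path remains in the residual graph.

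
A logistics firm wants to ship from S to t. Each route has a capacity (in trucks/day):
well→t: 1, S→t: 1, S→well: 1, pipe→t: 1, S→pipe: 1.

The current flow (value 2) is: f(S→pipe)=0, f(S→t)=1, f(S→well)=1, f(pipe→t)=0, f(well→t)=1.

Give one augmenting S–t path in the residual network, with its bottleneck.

Residual along S→pipe→t: S→pipe: 1, pipe→t: 1.
Bottleneck = min = 1.

S→pipe→t, bottleneck 1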